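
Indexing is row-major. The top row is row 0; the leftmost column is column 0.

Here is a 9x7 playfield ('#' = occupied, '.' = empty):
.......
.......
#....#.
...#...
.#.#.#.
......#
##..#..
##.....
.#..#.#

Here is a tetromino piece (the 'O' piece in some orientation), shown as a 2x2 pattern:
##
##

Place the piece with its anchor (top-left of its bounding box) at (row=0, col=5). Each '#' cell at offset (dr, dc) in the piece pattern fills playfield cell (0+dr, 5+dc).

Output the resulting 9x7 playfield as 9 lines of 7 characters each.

Answer: .....##
.....##
#....#.
...#...
.#.#.#.
......#
##..#..
##.....
.#..#.#

Derivation:
Fill (0+0,5+0) = (0,5)
Fill (0+0,5+1) = (0,6)
Fill (0+1,5+0) = (1,5)
Fill (0+1,5+1) = (1,6)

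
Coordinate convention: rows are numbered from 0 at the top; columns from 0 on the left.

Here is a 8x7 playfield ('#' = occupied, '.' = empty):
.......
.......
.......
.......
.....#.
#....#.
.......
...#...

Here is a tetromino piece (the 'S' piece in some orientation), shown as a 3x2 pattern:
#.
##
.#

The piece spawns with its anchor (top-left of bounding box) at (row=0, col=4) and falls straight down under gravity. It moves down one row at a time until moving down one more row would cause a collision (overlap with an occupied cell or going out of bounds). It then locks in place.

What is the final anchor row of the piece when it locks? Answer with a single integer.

Answer: 1

Derivation:
Spawn at (row=0, col=4). Try each row:
  row 0: fits
  row 1: fits
  row 2: blocked -> lock at row 1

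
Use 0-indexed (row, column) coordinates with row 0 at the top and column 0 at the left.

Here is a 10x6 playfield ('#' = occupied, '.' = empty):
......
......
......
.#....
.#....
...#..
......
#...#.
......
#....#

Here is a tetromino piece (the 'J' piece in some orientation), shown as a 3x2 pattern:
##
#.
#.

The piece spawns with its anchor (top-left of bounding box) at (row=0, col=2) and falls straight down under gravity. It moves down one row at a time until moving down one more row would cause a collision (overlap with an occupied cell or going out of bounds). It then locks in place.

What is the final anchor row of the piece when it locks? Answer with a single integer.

Answer: 4

Derivation:
Spawn at (row=0, col=2). Try each row:
  row 0: fits
  row 1: fits
  row 2: fits
  row 3: fits
  row 4: fits
  row 5: blocked -> lock at row 4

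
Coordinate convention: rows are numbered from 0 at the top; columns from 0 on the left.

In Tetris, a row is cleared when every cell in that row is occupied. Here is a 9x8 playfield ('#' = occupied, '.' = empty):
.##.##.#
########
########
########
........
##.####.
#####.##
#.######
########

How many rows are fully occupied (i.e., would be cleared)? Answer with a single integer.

Answer: 4

Derivation:
Check each row:
  row 0: 3 empty cells -> not full
  row 1: 0 empty cells -> FULL (clear)
  row 2: 0 empty cells -> FULL (clear)
  row 3: 0 empty cells -> FULL (clear)
  row 4: 8 empty cells -> not full
  row 5: 2 empty cells -> not full
  row 6: 1 empty cell -> not full
  row 7: 1 empty cell -> not full
  row 8: 0 empty cells -> FULL (clear)
Total rows cleared: 4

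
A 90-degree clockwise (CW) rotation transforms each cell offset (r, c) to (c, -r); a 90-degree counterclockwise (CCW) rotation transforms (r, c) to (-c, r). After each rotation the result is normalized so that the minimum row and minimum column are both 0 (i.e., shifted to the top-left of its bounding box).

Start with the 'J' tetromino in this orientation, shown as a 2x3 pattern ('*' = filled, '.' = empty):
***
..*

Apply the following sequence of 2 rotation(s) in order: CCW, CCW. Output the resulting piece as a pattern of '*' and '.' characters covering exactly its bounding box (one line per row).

Start:
***
..*
After rotation 1 (CCW):
**
*.
*.
After rotation 2 (CCW):
*..
***

Answer: *..
***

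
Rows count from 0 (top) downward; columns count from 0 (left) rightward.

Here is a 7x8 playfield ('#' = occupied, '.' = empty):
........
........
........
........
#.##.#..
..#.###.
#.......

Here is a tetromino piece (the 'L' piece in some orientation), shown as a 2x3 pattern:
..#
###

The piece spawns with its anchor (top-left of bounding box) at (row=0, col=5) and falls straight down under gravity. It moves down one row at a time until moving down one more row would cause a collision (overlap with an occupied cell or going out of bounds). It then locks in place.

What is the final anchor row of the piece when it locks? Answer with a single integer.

Answer: 2

Derivation:
Spawn at (row=0, col=5). Try each row:
  row 0: fits
  row 1: fits
  row 2: fits
  row 3: blocked -> lock at row 2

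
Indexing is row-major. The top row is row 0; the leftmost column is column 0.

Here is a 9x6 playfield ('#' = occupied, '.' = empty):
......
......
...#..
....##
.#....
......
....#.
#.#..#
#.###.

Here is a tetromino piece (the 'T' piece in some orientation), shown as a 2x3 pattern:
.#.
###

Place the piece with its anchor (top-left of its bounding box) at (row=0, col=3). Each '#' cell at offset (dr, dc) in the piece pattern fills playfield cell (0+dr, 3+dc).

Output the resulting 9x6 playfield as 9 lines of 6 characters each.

Answer: ....#.
...###
...#..
....##
.#....
......
....#.
#.#..#
#.###.

Derivation:
Fill (0+0,3+1) = (0,4)
Fill (0+1,3+0) = (1,3)
Fill (0+1,3+1) = (1,4)
Fill (0+1,3+2) = (1,5)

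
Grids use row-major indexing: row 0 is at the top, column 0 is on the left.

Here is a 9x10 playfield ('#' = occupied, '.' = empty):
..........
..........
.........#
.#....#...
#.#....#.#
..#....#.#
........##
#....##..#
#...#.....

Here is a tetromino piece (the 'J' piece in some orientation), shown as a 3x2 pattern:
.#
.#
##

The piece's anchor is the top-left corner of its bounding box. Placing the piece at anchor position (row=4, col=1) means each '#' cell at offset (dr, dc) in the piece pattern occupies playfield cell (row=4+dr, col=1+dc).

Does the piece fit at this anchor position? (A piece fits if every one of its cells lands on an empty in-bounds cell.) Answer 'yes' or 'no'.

Answer: no

Derivation:
Check each piece cell at anchor (4, 1):
  offset (0,1) -> (4,2): occupied ('#') -> FAIL
  offset (1,1) -> (5,2): occupied ('#') -> FAIL
  offset (2,0) -> (6,1): empty -> OK
  offset (2,1) -> (6,2): empty -> OK
All cells valid: no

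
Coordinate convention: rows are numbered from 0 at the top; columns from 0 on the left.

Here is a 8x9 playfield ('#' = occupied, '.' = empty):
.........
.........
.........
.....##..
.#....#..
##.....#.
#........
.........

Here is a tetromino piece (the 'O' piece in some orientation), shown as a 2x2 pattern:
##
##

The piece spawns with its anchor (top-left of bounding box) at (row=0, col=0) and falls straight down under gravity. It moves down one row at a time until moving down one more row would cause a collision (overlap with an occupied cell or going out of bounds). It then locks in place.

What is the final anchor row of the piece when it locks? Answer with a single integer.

Spawn at (row=0, col=0). Try each row:
  row 0: fits
  row 1: fits
  row 2: fits
  row 3: blocked -> lock at row 2

Answer: 2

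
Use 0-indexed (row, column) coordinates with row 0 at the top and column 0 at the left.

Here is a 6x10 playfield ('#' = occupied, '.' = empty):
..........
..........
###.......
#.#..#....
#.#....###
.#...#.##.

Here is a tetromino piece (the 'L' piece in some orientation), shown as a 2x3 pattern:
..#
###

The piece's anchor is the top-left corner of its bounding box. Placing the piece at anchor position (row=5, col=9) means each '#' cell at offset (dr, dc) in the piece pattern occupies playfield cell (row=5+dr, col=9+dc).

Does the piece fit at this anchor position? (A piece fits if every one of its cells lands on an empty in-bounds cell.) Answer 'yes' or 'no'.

Answer: no

Derivation:
Check each piece cell at anchor (5, 9):
  offset (0,2) -> (5,11): out of bounds -> FAIL
  offset (1,0) -> (6,9): out of bounds -> FAIL
  offset (1,1) -> (6,10): out of bounds -> FAIL
  offset (1,2) -> (6,11): out of bounds -> FAIL
All cells valid: no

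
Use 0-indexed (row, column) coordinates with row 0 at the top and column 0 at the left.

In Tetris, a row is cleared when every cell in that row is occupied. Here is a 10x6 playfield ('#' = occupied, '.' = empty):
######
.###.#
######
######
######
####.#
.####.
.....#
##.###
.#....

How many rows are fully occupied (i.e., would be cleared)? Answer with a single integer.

Check each row:
  row 0: 0 empty cells -> FULL (clear)
  row 1: 2 empty cells -> not full
  row 2: 0 empty cells -> FULL (clear)
  row 3: 0 empty cells -> FULL (clear)
  row 4: 0 empty cells -> FULL (clear)
  row 5: 1 empty cell -> not full
  row 6: 2 empty cells -> not full
  row 7: 5 empty cells -> not full
  row 8: 1 empty cell -> not full
  row 9: 5 empty cells -> not full
Total rows cleared: 4

Answer: 4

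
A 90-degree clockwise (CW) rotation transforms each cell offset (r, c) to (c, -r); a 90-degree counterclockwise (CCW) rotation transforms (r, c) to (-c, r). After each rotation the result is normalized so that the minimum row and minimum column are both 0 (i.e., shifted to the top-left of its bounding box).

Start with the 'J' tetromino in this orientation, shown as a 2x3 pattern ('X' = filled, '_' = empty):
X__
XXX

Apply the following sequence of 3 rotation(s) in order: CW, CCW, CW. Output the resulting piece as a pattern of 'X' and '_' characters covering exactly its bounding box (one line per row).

Answer: XX
X_
X_

Derivation:
Start:
X__
XXX
After rotation 1 (CW):
XX
X_
X_
After rotation 2 (CCW):
X__
XXX
After rotation 3 (CW):
XX
X_
X_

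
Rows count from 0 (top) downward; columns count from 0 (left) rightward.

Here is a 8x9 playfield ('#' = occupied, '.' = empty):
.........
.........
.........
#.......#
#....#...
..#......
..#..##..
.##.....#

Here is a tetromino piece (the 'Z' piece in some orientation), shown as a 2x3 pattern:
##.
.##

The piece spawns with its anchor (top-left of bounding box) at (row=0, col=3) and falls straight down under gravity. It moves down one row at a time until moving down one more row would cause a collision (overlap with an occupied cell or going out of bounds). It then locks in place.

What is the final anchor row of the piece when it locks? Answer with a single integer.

Answer: 2

Derivation:
Spawn at (row=0, col=3). Try each row:
  row 0: fits
  row 1: fits
  row 2: fits
  row 3: blocked -> lock at row 2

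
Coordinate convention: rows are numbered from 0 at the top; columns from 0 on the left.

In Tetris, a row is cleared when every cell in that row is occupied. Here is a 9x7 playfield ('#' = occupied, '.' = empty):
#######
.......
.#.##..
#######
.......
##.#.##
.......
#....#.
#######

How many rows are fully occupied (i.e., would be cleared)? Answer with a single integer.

Answer: 3

Derivation:
Check each row:
  row 0: 0 empty cells -> FULL (clear)
  row 1: 7 empty cells -> not full
  row 2: 4 empty cells -> not full
  row 3: 0 empty cells -> FULL (clear)
  row 4: 7 empty cells -> not full
  row 5: 2 empty cells -> not full
  row 6: 7 empty cells -> not full
  row 7: 5 empty cells -> not full
  row 8: 0 empty cells -> FULL (clear)
Total rows cleared: 3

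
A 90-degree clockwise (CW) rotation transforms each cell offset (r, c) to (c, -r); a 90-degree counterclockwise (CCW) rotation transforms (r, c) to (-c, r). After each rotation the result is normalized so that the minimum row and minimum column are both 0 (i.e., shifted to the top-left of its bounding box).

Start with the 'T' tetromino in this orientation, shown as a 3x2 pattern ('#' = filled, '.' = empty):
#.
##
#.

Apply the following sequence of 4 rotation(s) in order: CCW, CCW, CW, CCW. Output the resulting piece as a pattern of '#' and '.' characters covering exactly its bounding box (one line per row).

Answer: .#
##
.#

Derivation:
Start:
#.
##
#.
After rotation 1 (CCW):
.#.
###
After rotation 2 (CCW):
.#
##
.#
After rotation 3 (CW):
.#.
###
After rotation 4 (CCW):
.#
##
.#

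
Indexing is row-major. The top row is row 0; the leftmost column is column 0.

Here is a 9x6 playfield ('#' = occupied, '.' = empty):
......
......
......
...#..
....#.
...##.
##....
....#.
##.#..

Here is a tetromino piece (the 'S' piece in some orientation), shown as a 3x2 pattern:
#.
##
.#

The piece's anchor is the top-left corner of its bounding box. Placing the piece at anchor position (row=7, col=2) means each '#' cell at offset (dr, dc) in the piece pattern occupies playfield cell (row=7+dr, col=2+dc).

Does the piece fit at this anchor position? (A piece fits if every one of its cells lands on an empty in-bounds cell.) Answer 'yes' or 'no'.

Answer: no

Derivation:
Check each piece cell at anchor (7, 2):
  offset (0,0) -> (7,2): empty -> OK
  offset (1,0) -> (8,2): empty -> OK
  offset (1,1) -> (8,3): occupied ('#') -> FAIL
  offset (2,1) -> (9,3): out of bounds -> FAIL
All cells valid: no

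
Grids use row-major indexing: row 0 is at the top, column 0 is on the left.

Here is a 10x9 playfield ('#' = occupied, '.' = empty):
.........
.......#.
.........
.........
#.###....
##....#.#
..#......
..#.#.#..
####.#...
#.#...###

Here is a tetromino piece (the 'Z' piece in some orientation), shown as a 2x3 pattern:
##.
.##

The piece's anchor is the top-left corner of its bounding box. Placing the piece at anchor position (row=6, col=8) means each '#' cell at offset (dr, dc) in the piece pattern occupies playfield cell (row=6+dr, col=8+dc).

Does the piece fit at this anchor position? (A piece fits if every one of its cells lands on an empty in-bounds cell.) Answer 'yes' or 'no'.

Answer: no

Derivation:
Check each piece cell at anchor (6, 8):
  offset (0,0) -> (6,8): empty -> OK
  offset (0,1) -> (6,9): out of bounds -> FAIL
  offset (1,1) -> (7,9): out of bounds -> FAIL
  offset (1,2) -> (7,10): out of bounds -> FAIL
All cells valid: no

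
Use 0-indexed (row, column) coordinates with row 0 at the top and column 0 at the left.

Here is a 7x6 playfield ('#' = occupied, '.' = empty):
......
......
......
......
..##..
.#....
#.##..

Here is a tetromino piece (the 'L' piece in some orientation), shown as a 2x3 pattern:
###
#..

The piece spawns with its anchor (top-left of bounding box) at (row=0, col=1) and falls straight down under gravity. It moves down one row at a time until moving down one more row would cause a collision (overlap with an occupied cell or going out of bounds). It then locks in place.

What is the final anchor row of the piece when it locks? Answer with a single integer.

Answer: 3

Derivation:
Spawn at (row=0, col=1). Try each row:
  row 0: fits
  row 1: fits
  row 2: fits
  row 3: fits
  row 4: blocked -> lock at row 3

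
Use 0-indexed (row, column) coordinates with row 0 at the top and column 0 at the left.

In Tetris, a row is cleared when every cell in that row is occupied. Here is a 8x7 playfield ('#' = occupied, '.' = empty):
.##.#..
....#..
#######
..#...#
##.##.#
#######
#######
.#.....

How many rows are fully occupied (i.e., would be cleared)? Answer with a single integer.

Check each row:
  row 0: 4 empty cells -> not full
  row 1: 6 empty cells -> not full
  row 2: 0 empty cells -> FULL (clear)
  row 3: 5 empty cells -> not full
  row 4: 2 empty cells -> not full
  row 5: 0 empty cells -> FULL (clear)
  row 6: 0 empty cells -> FULL (clear)
  row 7: 6 empty cells -> not full
Total rows cleared: 3

Answer: 3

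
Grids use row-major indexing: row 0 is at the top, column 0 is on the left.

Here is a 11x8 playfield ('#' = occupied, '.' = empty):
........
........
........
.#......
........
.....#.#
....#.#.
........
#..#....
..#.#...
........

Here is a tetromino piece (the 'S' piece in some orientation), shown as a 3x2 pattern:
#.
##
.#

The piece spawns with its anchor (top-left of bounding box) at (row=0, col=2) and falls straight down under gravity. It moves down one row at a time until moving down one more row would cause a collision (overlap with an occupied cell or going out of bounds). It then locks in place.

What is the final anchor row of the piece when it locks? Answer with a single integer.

Spawn at (row=0, col=2). Try each row:
  row 0: fits
  row 1: fits
  row 2: fits
  row 3: fits
  row 4: fits
  row 5: fits
  row 6: blocked -> lock at row 5

Answer: 5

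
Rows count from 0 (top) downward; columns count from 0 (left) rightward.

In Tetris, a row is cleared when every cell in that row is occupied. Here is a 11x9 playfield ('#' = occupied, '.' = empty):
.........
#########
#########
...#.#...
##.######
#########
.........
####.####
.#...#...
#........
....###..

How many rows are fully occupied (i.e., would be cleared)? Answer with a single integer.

Check each row:
  row 0: 9 empty cells -> not full
  row 1: 0 empty cells -> FULL (clear)
  row 2: 0 empty cells -> FULL (clear)
  row 3: 7 empty cells -> not full
  row 4: 1 empty cell -> not full
  row 5: 0 empty cells -> FULL (clear)
  row 6: 9 empty cells -> not full
  row 7: 1 empty cell -> not full
  row 8: 7 empty cells -> not full
  row 9: 8 empty cells -> not full
  row 10: 6 empty cells -> not full
Total rows cleared: 3

Answer: 3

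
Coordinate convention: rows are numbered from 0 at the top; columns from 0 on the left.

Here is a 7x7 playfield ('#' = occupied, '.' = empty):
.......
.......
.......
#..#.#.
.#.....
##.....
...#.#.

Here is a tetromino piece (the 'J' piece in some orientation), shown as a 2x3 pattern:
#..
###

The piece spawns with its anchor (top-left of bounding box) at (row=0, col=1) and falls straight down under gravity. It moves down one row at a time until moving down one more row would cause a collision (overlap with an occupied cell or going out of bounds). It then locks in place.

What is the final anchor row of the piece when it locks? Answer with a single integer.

Spawn at (row=0, col=1). Try each row:
  row 0: fits
  row 1: fits
  row 2: blocked -> lock at row 1

Answer: 1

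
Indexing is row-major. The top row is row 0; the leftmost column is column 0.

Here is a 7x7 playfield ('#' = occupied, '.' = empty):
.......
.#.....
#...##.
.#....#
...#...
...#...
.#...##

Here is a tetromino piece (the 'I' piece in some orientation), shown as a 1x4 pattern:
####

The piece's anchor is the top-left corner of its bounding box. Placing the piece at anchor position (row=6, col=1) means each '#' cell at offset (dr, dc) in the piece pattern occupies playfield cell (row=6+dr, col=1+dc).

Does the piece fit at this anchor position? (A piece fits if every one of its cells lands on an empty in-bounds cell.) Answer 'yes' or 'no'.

Answer: no

Derivation:
Check each piece cell at anchor (6, 1):
  offset (0,0) -> (6,1): occupied ('#') -> FAIL
  offset (0,1) -> (6,2): empty -> OK
  offset (0,2) -> (6,3): empty -> OK
  offset (0,3) -> (6,4): empty -> OK
All cells valid: no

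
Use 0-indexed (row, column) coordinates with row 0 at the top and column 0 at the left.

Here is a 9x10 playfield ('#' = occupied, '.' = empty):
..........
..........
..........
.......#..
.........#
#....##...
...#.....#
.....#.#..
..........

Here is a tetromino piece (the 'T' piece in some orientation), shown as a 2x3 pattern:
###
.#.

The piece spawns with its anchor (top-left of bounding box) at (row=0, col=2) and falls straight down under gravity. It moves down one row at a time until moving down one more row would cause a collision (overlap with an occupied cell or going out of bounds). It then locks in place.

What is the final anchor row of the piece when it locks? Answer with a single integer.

Spawn at (row=0, col=2). Try each row:
  row 0: fits
  row 1: fits
  row 2: fits
  row 3: fits
  row 4: fits
  row 5: blocked -> lock at row 4

Answer: 4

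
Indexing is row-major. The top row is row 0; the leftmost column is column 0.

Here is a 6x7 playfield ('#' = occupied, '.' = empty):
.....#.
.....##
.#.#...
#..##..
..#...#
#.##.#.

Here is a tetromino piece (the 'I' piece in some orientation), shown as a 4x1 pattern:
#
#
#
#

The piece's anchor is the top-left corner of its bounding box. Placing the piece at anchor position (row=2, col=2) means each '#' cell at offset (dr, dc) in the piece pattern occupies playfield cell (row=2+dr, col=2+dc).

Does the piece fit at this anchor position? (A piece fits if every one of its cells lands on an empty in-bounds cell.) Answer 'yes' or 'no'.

Check each piece cell at anchor (2, 2):
  offset (0,0) -> (2,2): empty -> OK
  offset (1,0) -> (3,2): empty -> OK
  offset (2,0) -> (4,2): occupied ('#') -> FAIL
  offset (3,0) -> (5,2): occupied ('#') -> FAIL
All cells valid: no

Answer: no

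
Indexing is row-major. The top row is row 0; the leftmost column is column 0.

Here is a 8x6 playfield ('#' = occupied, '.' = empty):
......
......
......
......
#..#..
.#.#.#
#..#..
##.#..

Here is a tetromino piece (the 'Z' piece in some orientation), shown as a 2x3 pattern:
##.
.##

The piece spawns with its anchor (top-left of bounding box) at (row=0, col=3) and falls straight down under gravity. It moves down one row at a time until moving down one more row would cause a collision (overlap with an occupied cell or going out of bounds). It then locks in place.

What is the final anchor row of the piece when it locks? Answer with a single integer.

Answer: 3

Derivation:
Spawn at (row=0, col=3). Try each row:
  row 0: fits
  row 1: fits
  row 2: fits
  row 3: fits
  row 4: blocked -> lock at row 3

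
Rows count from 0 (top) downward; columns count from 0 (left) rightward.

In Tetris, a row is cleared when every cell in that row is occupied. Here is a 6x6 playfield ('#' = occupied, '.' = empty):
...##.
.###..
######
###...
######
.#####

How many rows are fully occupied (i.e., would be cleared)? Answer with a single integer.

Check each row:
  row 0: 4 empty cells -> not full
  row 1: 3 empty cells -> not full
  row 2: 0 empty cells -> FULL (clear)
  row 3: 3 empty cells -> not full
  row 4: 0 empty cells -> FULL (clear)
  row 5: 1 empty cell -> not full
Total rows cleared: 2

Answer: 2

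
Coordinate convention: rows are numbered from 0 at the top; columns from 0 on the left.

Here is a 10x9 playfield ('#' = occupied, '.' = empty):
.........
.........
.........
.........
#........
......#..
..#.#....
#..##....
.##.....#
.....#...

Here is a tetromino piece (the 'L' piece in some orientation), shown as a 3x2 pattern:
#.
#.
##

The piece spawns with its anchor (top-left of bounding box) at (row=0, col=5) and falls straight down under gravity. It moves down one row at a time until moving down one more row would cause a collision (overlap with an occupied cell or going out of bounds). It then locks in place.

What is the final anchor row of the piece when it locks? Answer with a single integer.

Spawn at (row=0, col=5). Try each row:
  row 0: fits
  row 1: fits
  row 2: fits
  row 3: blocked -> lock at row 2

Answer: 2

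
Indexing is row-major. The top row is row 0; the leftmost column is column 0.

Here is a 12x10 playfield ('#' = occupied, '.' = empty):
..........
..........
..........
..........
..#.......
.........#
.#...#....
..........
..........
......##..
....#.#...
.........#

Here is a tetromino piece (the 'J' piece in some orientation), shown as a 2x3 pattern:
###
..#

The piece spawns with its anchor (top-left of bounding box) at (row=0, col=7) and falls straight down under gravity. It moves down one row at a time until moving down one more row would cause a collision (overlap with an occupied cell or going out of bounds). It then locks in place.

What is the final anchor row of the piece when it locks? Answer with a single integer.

Spawn at (row=0, col=7). Try each row:
  row 0: fits
  row 1: fits
  row 2: fits
  row 3: fits
  row 4: blocked -> lock at row 3

Answer: 3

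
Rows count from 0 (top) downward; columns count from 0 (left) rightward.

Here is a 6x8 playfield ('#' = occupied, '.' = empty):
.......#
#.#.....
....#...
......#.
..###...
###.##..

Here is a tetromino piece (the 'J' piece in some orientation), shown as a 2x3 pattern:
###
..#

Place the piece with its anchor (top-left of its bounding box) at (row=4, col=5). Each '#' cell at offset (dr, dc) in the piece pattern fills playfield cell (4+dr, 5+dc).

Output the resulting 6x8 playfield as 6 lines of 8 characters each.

Answer: .......#
#.#.....
....#...
......#.
..######
###.##.#

Derivation:
Fill (4+0,5+0) = (4,5)
Fill (4+0,5+1) = (4,6)
Fill (4+0,5+2) = (4,7)
Fill (4+1,5+2) = (5,7)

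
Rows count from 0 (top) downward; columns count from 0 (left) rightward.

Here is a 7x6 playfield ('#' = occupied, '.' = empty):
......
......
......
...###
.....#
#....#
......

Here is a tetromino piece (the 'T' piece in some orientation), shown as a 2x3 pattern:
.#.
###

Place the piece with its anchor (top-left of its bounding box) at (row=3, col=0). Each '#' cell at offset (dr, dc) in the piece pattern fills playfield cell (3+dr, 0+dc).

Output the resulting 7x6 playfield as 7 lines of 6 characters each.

Fill (3+0,0+1) = (3,1)
Fill (3+1,0+0) = (4,0)
Fill (3+1,0+1) = (4,1)
Fill (3+1,0+2) = (4,2)

Answer: ......
......
......
.#.###
###..#
#....#
......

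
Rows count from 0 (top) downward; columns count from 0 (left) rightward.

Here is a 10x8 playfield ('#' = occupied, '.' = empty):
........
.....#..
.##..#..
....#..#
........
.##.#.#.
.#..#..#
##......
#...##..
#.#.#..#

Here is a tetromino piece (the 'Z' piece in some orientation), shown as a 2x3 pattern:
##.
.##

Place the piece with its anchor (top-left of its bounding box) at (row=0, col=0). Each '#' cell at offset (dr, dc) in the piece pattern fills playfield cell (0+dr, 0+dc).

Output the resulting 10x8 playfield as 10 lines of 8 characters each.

Answer: ##......
.##..#..
.##..#..
....#..#
........
.##.#.#.
.#..#..#
##......
#...##..
#.#.#..#

Derivation:
Fill (0+0,0+0) = (0,0)
Fill (0+0,0+1) = (0,1)
Fill (0+1,0+1) = (1,1)
Fill (0+1,0+2) = (1,2)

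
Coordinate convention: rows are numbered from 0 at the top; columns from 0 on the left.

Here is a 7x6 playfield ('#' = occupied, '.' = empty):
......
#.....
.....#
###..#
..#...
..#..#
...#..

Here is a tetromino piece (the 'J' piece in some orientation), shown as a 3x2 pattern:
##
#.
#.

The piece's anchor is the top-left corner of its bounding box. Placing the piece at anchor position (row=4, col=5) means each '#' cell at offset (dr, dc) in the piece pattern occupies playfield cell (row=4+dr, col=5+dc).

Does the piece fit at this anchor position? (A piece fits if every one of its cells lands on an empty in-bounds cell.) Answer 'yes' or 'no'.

Check each piece cell at anchor (4, 5):
  offset (0,0) -> (4,5): empty -> OK
  offset (0,1) -> (4,6): out of bounds -> FAIL
  offset (1,0) -> (5,5): occupied ('#') -> FAIL
  offset (2,0) -> (6,5): empty -> OK
All cells valid: no

Answer: no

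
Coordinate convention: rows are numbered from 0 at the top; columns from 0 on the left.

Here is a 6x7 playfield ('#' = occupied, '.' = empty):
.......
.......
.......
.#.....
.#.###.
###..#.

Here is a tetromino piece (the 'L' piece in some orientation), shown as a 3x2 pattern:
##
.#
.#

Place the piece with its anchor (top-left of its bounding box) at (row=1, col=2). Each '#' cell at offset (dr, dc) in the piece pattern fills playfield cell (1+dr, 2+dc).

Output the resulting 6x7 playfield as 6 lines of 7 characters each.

Fill (1+0,2+0) = (1,2)
Fill (1+0,2+1) = (1,3)
Fill (1+1,2+1) = (2,3)
Fill (1+2,2+1) = (3,3)

Answer: .......
..##...
...#...
.#.#...
.#.###.
###..#.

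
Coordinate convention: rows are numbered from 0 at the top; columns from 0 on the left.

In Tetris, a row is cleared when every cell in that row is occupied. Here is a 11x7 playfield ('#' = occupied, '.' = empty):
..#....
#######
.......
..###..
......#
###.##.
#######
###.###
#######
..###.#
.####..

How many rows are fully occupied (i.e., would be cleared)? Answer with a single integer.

Check each row:
  row 0: 6 empty cells -> not full
  row 1: 0 empty cells -> FULL (clear)
  row 2: 7 empty cells -> not full
  row 3: 4 empty cells -> not full
  row 4: 6 empty cells -> not full
  row 5: 2 empty cells -> not full
  row 6: 0 empty cells -> FULL (clear)
  row 7: 1 empty cell -> not full
  row 8: 0 empty cells -> FULL (clear)
  row 9: 3 empty cells -> not full
  row 10: 3 empty cells -> not full
Total rows cleared: 3

Answer: 3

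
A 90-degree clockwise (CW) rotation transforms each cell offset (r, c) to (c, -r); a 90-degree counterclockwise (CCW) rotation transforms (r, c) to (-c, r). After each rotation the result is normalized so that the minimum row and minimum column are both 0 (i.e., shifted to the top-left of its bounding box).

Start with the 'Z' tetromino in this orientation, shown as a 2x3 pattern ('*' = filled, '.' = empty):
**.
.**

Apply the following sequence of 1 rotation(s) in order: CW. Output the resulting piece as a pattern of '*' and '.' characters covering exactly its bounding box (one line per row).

Start:
**.
.**
After rotation 1 (CW):
.*
**
*.

Answer: .*
**
*.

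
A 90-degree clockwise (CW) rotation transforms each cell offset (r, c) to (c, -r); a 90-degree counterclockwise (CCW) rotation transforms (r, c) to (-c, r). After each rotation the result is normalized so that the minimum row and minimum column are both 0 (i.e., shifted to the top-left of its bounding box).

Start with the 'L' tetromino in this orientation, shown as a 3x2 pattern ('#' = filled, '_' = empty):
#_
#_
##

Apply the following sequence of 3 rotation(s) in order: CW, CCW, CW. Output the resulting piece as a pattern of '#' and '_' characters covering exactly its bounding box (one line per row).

Start:
#_
#_
##
After rotation 1 (CW):
###
#__
After rotation 2 (CCW):
#_
#_
##
After rotation 3 (CW):
###
#__

Answer: ###
#__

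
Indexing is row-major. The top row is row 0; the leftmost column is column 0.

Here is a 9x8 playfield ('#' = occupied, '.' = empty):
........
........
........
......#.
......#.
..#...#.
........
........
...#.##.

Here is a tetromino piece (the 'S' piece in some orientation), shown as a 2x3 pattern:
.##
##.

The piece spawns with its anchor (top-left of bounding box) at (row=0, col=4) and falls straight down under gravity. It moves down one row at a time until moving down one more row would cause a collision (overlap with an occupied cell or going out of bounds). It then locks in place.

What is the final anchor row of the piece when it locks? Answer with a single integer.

Answer: 2

Derivation:
Spawn at (row=0, col=4). Try each row:
  row 0: fits
  row 1: fits
  row 2: fits
  row 3: blocked -> lock at row 2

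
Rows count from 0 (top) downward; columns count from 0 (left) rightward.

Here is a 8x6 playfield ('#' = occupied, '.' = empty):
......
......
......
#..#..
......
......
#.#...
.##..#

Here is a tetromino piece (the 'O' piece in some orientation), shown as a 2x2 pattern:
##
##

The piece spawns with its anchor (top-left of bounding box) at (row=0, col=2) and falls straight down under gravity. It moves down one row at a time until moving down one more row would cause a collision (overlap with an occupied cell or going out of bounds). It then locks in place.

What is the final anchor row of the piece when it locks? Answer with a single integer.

Answer: 1

Derivation:
Spawn at (row=0, col=2). Try each row:
  row 0: fits
  row 1: fits
  row 2: blocked -> lock at row 1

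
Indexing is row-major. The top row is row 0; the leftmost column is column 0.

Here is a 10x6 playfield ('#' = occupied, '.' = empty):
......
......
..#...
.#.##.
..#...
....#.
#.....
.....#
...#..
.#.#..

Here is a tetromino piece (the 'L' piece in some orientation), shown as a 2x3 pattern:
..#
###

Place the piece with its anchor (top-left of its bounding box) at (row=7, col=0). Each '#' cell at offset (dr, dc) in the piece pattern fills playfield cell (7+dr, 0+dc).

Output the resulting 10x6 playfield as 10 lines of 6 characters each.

Fill (7+0,0+2) = (7,2)
Fill (7+1,0+0) = (8,0)
Fill (7+1,0+1) = (8,1)
Fill (7+1,0+2) = (8,2)

Answer: ......
......
..#...
.#.##.
..#...
....#.
#.....
..#..#
####..
.#.#..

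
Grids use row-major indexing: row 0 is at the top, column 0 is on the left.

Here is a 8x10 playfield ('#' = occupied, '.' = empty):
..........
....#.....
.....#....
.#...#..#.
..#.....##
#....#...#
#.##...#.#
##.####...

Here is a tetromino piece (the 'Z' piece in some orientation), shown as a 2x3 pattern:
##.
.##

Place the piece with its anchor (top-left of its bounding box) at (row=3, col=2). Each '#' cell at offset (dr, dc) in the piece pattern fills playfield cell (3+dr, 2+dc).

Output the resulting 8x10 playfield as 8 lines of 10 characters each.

Fill (3+0,2+0) = (3,2)
Fill (3+0,2+1) = (3,3)
Fill (3+1,2+1) = (4,3)
Fill (3+1,2+2) = (4,4)

Answer: ..........
....#.....
.....#....
.###.#..#.
..###...##
#....#...#
#.##...#.#
##.####...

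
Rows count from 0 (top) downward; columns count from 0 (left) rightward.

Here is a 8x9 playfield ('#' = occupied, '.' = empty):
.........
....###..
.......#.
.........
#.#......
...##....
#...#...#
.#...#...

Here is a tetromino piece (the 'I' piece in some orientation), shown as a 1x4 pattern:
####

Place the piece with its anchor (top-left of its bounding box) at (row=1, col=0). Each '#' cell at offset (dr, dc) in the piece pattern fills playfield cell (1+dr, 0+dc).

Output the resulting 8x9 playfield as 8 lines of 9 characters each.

Answer: .........
#######..
.......#.
.........
#.#......
...##....
#...#...#
.#...#...

Derivation:
Fill (1+0,0+0) = (1,0)
Fill (1+0,0+1) = (1,1)
Fill (1+0,0+2) = (1,2)
Fill (1+0,0+3) = (1,3)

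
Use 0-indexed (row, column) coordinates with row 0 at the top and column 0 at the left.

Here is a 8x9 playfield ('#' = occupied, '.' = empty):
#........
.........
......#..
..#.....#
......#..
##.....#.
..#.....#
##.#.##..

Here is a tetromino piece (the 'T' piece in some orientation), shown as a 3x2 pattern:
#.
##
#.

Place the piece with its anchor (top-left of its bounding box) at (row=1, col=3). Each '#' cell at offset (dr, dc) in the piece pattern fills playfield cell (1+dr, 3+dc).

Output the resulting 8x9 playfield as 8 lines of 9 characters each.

Fill (1+0,3+0) = (1,3)
Fill (1+1,3+0) = (2,3)
Fill (1+1,3+1) = (2,4)
Fill (1+2,3+0) = (3,3)

Answer: #........
...#.....
...##.#..
..##....#
......#..
##.....#.
..#.....#
##.#.##..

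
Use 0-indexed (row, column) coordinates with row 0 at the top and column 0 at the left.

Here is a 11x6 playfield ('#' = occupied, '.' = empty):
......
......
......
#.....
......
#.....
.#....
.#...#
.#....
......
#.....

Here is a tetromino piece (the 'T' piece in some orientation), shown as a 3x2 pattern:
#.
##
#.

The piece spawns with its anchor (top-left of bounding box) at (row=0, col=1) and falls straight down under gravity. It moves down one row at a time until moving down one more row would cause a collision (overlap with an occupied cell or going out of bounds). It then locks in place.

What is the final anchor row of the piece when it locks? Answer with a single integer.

Answer: 3

Derivation:
Spawn at (row=0, col=1). Try each row:
  row 0: fits
  row 1: fits
  row 2: fits
  row 3: fits
  row 4: blocked -> lock at row 3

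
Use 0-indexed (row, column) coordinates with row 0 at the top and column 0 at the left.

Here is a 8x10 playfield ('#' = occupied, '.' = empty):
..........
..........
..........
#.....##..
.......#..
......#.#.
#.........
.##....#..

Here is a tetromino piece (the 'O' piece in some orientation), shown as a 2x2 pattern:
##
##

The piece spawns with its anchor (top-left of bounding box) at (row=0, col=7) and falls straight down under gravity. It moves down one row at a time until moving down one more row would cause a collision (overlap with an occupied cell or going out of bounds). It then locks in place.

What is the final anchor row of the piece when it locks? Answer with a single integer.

Spawn at (row=0, col=7). Try each row:
  row 0: fits
  row 1: fits
  row 2: blocked -> lock at row 1

Answer: 1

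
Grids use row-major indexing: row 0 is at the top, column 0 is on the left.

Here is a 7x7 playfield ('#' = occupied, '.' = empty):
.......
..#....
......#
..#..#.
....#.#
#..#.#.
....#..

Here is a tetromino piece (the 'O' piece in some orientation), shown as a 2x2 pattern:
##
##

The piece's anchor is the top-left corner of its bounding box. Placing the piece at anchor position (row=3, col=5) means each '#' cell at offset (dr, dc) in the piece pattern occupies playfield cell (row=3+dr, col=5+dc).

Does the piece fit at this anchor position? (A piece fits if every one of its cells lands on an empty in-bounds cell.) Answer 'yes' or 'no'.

Answer: no

Derivation:
Check each piece cell at anchor (3, 5):
  offset (0,0) -> (3,5): occupied ('#') -> FAIL
  offset (0,1) -> (3,6): empty -> OK
  offset (1,0) -> (4,5): empty -> OK
  offset (1,1) -> (4,6): occupied ('#') -> FAIL
All cells valid: no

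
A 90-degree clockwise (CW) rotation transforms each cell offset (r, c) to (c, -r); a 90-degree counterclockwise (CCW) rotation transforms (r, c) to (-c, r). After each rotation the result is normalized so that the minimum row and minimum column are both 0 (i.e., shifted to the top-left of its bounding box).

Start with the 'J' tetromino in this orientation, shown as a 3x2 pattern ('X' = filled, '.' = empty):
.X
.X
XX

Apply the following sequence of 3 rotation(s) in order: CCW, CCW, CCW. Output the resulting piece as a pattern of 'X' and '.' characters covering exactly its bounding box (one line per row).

Start:
.X
.X
XX
After rotation 1 (CCW):
XXX
..X
After rotation 2 (CCW):
XX
X.
X.
After rotation 3 (CCW):
X..
XXX

Answer: X..
XXX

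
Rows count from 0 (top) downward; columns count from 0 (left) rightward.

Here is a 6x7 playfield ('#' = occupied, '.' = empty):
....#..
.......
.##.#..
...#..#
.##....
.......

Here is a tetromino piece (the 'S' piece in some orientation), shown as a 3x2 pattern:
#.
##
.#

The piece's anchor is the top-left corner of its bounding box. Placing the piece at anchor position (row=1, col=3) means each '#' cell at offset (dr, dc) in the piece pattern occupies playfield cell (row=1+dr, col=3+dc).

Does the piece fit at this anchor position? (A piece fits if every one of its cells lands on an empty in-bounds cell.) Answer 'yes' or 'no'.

Check each piece cell at anchor (1, 3):
  offset (0,0) -> (1,3): empty -> OK
  offset (1,0) -> (2,3): empty -> OK
  offset (1,1) -> (2,4): occupied ('#') -> FAIL
  offset (2,1) -> (3,4): empty -> OK
All cells valid: no

Answer: no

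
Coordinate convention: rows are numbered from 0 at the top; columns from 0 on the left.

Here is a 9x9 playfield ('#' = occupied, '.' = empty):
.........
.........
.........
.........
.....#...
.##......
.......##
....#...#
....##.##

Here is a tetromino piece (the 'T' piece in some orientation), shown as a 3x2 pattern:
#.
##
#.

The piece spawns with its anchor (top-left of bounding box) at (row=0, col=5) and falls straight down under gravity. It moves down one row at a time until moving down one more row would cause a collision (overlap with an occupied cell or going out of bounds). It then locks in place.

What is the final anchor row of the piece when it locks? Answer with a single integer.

Answer: 1

Derivation:
Spawn at (row=0, col=5). Try each row:
  row 0: fits
  row 1: fits
  row 2: blocked -> lock at row 1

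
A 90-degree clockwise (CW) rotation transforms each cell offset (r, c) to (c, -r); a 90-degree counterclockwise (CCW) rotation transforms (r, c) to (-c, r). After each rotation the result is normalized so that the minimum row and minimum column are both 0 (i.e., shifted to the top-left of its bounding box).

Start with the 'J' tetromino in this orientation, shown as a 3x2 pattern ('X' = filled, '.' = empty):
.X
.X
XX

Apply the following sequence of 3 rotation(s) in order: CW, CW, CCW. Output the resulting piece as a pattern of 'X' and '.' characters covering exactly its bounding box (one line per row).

Answer: X..
XXX

Derivation:
Start:
.X
.X
XX
After rotation 1 (CW):
X..
XXX
After rotation 2 (CW):
XX
X.
X.
After rotation 3 (CCW):
X..
XXX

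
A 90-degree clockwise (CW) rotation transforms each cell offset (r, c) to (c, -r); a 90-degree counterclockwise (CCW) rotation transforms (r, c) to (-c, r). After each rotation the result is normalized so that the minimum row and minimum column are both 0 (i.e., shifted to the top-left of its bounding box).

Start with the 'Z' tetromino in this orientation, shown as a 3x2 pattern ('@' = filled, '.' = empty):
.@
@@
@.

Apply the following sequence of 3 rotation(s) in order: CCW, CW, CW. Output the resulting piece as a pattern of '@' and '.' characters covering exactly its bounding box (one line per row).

Answer: @@.
.@@

Derivation:
Start:
.@
@@
@.
After rotation 1 (CCW):
@@.
.@@
After rotation 2 (CW):
.@
@@
@.
After rotation 3 (CW):
@@.
.@@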